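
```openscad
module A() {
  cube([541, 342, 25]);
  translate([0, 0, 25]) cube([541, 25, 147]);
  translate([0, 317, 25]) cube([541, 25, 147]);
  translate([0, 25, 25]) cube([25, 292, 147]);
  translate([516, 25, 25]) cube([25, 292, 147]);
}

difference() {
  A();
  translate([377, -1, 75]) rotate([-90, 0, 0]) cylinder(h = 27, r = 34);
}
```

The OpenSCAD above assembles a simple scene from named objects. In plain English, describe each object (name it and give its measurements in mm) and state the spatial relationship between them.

A is an open-topped rectangular box: outside dimensions 541×342×172 mm, with a uniform wall and base thickness of 25 mm. The base is a full 541×342 slab on the floor; four walls sit on top of the base. The front and back walls (the −y and +y sides) span the full width; the two side walls fit between them.

The open box has a circular hole of radius 34 mm through its front wall, centred at (x = 377, z = 75).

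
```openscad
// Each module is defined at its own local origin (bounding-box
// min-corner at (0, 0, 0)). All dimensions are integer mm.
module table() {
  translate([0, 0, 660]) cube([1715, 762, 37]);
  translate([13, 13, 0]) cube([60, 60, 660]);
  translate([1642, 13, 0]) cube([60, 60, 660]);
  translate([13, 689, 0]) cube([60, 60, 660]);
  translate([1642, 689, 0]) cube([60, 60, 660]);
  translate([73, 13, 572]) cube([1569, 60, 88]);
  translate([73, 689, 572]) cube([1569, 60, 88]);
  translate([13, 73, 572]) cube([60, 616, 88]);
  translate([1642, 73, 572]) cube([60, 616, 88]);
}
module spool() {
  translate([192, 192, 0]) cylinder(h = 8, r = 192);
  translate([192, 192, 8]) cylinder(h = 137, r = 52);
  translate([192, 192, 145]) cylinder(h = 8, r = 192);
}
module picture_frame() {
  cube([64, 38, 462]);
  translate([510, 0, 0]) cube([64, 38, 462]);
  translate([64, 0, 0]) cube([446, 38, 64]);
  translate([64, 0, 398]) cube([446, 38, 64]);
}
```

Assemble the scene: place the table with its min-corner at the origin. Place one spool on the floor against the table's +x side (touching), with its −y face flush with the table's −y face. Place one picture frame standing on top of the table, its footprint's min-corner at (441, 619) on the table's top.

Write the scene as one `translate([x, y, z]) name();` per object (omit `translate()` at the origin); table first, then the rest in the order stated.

table();
translate([1715, 0, 0]) spool();
translate([441, 619, 697]) picture_frame();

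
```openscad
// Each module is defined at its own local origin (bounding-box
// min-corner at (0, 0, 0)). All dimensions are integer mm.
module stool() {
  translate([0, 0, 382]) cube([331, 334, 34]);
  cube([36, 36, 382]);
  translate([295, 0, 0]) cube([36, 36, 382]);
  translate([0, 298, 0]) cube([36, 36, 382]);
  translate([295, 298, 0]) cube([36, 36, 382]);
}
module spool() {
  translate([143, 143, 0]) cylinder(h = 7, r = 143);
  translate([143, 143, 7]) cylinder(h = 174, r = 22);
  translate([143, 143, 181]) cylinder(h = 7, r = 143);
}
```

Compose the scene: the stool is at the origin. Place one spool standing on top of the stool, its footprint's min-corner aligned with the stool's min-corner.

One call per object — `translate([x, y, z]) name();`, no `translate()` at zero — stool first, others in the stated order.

stool();
translate([0, 0, 416]) spool();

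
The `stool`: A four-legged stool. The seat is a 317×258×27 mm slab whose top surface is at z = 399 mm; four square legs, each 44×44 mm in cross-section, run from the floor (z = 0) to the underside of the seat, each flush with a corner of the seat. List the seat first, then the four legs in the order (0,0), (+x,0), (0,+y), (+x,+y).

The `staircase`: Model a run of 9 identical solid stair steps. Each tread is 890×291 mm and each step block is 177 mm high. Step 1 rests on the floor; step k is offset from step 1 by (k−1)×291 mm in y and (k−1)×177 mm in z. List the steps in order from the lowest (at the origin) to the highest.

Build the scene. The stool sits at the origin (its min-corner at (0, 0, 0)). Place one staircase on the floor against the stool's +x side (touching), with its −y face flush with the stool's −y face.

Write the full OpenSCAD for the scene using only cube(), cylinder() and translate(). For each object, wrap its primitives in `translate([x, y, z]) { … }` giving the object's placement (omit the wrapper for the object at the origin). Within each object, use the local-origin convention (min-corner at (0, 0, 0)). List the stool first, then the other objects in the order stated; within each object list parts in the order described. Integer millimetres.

translate([0, 0, 372]) cube([317, 258, 27]);
cube([44, 44, 372]);
translate([273, 0, 0]) cube([44, 44, 372]);
translate([0, 214, 0]) cube([44, 44, 372]);
translate([273, 214, 0]) cube([44, 44, 372]);
translate([317, 0, 0]) {
  cube([890, 291, 177]);
  translate([0, 291, 177]) cube([890, 291, 177]);
  translate([0, 582, 354]) cube([890, 291, 177]);
  translate([0, 873, 531]) cube([890, 291, 177]);
  translate([0, 1164, 708]) cube([890, 291, 177]);
  translate([0, 1455, 885]) cube([890, 291, 177]);
  translate([0, 1746, 1062]) cube([890, 291, 177]);
  translate([0, 2037, 1239]) cube([890, 291, 177]);
  translate([0, 2328, 1416]) cube([890, 291, 177]);
}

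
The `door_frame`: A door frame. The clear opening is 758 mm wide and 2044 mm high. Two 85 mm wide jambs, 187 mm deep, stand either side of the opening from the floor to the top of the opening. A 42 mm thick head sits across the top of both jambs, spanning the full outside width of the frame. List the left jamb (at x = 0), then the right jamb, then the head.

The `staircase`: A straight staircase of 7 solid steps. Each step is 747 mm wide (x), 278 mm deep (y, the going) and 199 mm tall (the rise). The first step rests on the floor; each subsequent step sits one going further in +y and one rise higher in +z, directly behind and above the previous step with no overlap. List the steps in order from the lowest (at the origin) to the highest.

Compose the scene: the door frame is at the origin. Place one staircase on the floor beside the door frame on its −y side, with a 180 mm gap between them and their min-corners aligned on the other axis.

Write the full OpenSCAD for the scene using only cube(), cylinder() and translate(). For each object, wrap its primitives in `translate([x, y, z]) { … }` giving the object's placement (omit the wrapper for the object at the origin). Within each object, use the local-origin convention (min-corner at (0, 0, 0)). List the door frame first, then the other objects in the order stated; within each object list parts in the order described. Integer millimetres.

cube([85, 187, 2044]);
translate([843, 0, 0]) cube([85, 187, 2044]);
translate([0, 0, 2044]) cube([928, 187, 42]);
translate([0, -2126, 0]) {
  cube([747, 278, 199]);
  translate([0, 278, 199]) cube([747, 278, 199]);
  translate([0, 556, 398]) cube([747, 278, 199]);
  translate([0, 834, 597]) cube([747, 278, 199]);
  translate([0, 1112, 796]) cube([747, 278, 199]);
  translate([0, 1390, 995]) cube([747, 278, 199]);
  translate([0, 1668, 1194]) cube([747, 278, 199]);
}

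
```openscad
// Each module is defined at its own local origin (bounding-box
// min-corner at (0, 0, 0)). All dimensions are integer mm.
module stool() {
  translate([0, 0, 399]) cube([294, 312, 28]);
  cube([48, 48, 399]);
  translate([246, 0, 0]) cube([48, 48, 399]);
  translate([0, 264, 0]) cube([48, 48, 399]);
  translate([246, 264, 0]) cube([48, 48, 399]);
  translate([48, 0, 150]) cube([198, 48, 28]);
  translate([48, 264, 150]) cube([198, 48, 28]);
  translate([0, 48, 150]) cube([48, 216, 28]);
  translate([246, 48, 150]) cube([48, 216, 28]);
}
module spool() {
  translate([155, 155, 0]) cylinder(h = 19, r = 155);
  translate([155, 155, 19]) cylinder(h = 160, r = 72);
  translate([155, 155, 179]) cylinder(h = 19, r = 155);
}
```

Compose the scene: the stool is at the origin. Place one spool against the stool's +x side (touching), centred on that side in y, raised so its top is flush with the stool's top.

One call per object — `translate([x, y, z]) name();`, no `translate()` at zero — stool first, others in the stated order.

stool();
translate([294, 1, 229]) spool();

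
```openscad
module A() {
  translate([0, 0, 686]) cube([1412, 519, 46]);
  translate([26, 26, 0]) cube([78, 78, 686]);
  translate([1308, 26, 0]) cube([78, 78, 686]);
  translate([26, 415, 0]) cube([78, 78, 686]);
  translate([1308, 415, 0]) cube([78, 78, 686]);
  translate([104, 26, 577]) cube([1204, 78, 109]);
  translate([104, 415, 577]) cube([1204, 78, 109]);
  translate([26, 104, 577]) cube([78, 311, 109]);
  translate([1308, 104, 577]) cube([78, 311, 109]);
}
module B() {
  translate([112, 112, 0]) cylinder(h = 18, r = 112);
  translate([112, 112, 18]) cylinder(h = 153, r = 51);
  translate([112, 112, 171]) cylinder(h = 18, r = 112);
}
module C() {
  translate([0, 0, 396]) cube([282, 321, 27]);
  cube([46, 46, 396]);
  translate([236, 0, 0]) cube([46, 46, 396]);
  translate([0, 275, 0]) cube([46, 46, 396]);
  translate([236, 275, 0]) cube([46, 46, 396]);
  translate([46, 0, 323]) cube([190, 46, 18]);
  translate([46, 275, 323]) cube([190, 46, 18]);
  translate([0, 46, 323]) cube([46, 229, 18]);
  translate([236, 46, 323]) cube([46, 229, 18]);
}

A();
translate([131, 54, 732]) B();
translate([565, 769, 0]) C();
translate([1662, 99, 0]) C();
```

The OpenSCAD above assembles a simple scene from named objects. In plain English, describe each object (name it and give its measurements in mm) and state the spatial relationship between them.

A is a table with a 1412×519 mm rectangular top, 46 mm thick, top surface at z = 732 mm, supported by four 78×78 mm square legs, each inset 26 mm from the nearest pair of top edges, running from the floor. Four apron rails, 78 mm thick and 109 mm tall, run between adjacent legs with their top edges flush with the underside of the top and their outer faces flush with the legs' outer faces.

B is a spool: two coaxial disc flanges of radius 112 mm and thickness 18 mm, joined by a core cylinder of radius 51 mm and height 153 mm. The lower flange rests on z = 0 and the three cylinders share a vertical axis.

C is a simple wooden stool: a rectangular seat 282 mm (x) by 321 mm (y), 27 mm thick, top face at z = 423 mm, on four square legs, each 46×46 mm in cross-section. The legs rest on z = 0, each flush with a corner of the seat. Four stretchers, 46 mm wide and 18 mm tall, connect adjacent legs with their undersides at z = 323 mm, each running between the inner faces of the legs it joins and aligned with the legs' outer faces on the other axis.

The spool is on top of the table. Two stools sit around the table at the +y, +x sides.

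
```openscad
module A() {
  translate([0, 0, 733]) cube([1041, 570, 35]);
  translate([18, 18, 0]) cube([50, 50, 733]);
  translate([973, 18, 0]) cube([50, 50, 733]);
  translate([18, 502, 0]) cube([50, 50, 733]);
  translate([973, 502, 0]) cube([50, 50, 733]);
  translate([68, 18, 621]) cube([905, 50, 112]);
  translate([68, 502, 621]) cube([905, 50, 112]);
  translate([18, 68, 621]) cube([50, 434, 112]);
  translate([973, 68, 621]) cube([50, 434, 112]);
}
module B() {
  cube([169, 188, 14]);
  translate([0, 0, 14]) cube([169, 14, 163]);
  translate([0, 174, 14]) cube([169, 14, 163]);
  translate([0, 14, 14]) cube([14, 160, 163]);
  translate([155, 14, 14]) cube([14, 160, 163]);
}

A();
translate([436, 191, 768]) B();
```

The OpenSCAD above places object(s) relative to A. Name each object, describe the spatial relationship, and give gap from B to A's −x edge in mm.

A is a table. B is an open box. The open box is on top of the table, centred. The gap from the open box to the table's −x edge is 436 mm.

The open box's min-x is at 436; the table's min-x is 0; gap = 436 mm.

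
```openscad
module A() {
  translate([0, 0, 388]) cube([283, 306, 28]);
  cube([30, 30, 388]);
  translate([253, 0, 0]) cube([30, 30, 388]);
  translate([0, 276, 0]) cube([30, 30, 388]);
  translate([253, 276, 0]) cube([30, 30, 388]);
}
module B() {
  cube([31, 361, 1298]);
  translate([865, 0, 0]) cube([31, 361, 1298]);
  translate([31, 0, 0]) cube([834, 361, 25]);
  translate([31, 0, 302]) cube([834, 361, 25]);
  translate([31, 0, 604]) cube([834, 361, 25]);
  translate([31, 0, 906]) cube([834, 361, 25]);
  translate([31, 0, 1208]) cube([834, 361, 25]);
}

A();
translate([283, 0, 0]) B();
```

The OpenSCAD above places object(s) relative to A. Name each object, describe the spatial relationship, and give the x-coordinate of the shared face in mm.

The stool's +x face and the bookshelf's −x face are both at x = 283 mm.

A is a stool. B is a bookshelf. The bookshelf is against the stool's +x side, with their −y faces flush. The x-coordinate of the shared face is 283 mm.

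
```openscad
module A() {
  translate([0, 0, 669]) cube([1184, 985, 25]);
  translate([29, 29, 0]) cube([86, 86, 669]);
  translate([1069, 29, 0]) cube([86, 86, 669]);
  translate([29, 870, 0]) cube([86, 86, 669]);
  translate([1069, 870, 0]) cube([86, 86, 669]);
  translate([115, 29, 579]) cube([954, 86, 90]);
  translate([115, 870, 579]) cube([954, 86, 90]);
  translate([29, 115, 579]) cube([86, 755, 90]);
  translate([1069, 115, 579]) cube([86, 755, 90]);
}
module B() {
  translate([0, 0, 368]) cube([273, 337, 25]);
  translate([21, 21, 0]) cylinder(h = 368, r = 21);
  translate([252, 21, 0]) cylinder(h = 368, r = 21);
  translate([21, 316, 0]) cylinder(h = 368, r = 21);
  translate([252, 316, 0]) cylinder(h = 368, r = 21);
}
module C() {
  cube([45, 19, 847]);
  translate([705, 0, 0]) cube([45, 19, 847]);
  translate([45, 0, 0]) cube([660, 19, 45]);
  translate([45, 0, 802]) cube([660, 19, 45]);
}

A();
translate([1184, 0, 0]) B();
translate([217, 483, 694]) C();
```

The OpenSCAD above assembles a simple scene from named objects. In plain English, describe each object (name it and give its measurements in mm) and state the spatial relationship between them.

A is a rectangular dining table. The top is 1184×985×25 mm with its upper surface at z = 694 mm. It stands on four 86×86 mm square legs, each inset 29 mm from the nearest pair of top edges, running from the floor to the underside of the top. Four apron rails, 86 mm thick and 90 mm tall, run between adjacent legs with their top edges flush with the underside of the top and their outer faces flush with the legs' outer faces.

B is a four-legged stool. The seat is 273×337 mm, 25 mm thick, top at z = 393 mm. It stands on four round legs, each 42 mm in diameter, from z = 0 to the seat underside, each leg's axis is inset half a diameter from the nearest pair of seat edges (so the leg's bounding box is flush with the corner).

C is a picture frame with a 660×757 mm rectangular opening (x by z) and a uniform 45 mm border on every side. Frame depth is 19 mm along y. It is built from two vertical stiles running the full outside height and two horizontal rails spanning the gap between the stiles.

The stool is against the table's +x side, with their −y faces flush. The picture frame is on top of the table, centred.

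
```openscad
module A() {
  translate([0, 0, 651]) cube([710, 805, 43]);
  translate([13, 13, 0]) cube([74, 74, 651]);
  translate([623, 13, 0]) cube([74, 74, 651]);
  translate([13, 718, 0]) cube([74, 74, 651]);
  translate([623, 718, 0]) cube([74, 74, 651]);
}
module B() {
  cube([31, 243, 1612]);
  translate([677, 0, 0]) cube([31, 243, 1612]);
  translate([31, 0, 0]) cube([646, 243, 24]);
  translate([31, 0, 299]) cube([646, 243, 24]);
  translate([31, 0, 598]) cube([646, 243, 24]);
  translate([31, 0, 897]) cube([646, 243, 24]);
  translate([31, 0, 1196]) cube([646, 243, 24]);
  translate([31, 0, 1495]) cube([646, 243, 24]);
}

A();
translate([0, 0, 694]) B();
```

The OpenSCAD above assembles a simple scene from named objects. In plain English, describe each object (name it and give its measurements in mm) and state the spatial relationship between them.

A is a rectangular dining table. The top is 710×805×43 mm with its upper surface at z = 694 mm. It stands on four 74×74 mm square legs, each inset 13 mm from the nearest pair of top edges, running from the floor to the underside of the top.

B is an open bookshelf. Two side panels, each 31 mm thick, 243 mm deep and 1612 mm tall, stand 708 mm apart (outside-to-outside). Between them sit 6 shelves, each 24 mm thick and 243 mm deep, spanning the full gap between the sides. The bottom shelf rests on the floor (its underside at z = 0) and the clear gap between one shelf's top and the next shelf's underside is 275 mm.

The bookshelf is on top of the table.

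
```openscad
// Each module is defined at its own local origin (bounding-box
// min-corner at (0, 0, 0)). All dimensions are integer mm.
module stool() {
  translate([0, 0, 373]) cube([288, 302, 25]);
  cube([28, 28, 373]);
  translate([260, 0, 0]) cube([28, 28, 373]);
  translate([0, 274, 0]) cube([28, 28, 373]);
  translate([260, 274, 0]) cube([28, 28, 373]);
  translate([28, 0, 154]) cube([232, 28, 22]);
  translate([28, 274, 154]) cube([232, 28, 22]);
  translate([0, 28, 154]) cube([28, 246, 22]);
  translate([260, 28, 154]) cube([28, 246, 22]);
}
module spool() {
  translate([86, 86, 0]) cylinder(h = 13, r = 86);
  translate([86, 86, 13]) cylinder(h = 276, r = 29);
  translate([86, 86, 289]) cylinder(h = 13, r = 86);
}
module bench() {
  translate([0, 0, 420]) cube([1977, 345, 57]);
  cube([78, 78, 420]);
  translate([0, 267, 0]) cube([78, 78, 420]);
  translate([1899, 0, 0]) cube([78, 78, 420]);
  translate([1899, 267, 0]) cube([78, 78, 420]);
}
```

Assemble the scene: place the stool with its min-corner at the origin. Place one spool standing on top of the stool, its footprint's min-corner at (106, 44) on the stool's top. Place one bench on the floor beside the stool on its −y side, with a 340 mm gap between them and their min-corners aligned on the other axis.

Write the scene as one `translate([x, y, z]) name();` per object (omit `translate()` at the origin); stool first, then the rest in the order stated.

stool();
translate([106, 44, 398]) spool();
translate([0, -685, 0]) bench();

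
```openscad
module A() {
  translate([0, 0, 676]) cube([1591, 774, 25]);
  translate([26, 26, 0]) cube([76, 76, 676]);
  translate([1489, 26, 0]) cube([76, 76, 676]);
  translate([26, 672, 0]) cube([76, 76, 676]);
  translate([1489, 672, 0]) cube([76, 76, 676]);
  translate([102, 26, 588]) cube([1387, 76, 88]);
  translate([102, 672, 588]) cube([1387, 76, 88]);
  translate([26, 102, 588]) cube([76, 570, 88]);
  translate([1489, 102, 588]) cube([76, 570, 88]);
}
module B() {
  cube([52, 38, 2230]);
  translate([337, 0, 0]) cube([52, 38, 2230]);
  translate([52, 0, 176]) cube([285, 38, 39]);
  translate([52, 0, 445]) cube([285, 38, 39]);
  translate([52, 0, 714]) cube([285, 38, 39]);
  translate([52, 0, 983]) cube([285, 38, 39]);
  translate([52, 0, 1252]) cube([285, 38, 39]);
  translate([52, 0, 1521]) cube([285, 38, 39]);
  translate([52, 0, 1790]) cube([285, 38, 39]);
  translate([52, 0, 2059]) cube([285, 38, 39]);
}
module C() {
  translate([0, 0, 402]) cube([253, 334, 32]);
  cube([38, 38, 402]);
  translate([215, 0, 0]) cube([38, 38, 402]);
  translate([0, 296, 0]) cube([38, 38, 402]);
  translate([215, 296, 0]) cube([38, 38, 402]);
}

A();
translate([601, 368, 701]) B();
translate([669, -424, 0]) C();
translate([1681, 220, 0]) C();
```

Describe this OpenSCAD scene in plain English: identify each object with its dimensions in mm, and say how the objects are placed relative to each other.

A is a table: top 1591 mm (x) × 774 mm (y), 25 mm thick, upper face at z = 701 mm, on four 76×76 mm square legs, each inset 26 mm from the nearest pair of top edges, running from z = 0 to the bottom of the top. Four apron rails, 76 mm thick and 88 mm tall, run between adjacent legs with their top edges flush with the underside of the top and their outer faces flush with the legs' outer faces.

B is a straight ladder. Two 52×38 mm vertical rails, 2230 mm tall, stand 389 mm apart (outside-to-outside) with their front faces coplanar on the −y side. 8 rungs, each 38 mm deep and 39 mm tall, span between the inner faces of the rails, front faces flush with the rails. The lowest rung's underside is at z = 176 mm and rungs are spaced 269 mm apart (underside to underside).

C is a four-legged stool. The seat is 253×334 mm, 32 mm thick, top at z = 434 mm. It stands on four square legs, each 38×38 mm in cross-section, from z = 0 to the seat underside, each flush with a corner of the seat.

The ladder is on top of the table, centred. Two stools sit around the table at the −y, +x sides.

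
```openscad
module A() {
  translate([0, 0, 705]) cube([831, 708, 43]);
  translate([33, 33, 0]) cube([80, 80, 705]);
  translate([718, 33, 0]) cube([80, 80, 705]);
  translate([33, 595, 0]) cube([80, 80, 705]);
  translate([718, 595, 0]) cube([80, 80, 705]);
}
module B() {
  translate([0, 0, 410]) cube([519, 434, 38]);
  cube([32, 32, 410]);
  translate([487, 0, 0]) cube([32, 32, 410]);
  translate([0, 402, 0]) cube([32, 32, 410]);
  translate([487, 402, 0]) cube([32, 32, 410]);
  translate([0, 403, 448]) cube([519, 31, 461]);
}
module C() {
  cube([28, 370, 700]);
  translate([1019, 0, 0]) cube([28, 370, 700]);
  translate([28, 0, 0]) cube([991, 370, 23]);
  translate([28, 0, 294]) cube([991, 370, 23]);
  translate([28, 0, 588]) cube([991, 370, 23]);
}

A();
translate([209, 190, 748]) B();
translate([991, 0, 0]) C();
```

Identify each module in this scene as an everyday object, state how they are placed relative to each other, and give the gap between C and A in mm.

A is a table. B is a chair. C is a bookshelf. The chair is on top of the table. The bookshelf is on the floor beside the table on its +x side. The gap between the bookshelf and the table is 160 mm.

The bookshelf's nearest face is 160 mm from the table's +x face.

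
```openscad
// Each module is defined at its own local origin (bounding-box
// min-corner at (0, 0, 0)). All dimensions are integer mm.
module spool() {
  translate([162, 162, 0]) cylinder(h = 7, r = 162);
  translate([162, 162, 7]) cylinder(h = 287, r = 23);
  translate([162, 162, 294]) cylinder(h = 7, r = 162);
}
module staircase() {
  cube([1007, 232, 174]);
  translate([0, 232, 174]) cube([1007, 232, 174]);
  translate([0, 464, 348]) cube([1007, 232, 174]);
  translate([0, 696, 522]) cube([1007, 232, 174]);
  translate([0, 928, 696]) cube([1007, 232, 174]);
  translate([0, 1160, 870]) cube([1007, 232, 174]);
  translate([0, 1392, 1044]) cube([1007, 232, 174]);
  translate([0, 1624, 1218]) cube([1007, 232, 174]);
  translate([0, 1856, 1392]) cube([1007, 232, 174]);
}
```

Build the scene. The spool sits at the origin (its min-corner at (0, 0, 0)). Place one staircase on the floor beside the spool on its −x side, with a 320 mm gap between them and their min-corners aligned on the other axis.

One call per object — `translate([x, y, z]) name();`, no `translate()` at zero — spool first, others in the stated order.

spool();
translate([-1327, 0, 0]) staircase();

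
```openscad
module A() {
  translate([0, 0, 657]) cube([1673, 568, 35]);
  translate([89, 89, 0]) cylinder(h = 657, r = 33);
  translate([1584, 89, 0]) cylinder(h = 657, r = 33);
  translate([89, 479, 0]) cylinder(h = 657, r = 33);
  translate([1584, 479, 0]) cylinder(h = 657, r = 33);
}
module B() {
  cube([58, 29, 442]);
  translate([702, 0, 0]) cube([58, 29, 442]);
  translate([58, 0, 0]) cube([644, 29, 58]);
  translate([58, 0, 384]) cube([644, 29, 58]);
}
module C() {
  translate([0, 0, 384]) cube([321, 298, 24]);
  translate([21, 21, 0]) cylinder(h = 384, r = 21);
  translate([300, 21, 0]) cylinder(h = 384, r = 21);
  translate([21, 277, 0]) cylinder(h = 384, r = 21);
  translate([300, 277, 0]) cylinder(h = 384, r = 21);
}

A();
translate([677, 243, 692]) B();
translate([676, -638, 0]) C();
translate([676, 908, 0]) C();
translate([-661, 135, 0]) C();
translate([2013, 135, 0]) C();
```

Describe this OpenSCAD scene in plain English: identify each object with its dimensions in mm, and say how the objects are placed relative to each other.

A is a table with a 1673×568 mm rectangular top, 35 mm thick, top surface at z = 692 mm, supported by four round legs of 66 mm diameter, each leg's bounding box inset 56 mm from the nearest pair of top edges, running from the floor.

B is a rectangular picture frame lying in the x–z plane (depth along y). The opening is 644 mm wide (x) by 326 mm tall (z), surrounded by a border 58 mm wide on all four sides. The frame is 29 mm deep and is made of two full-height vertical stiles with two horizontal rails fitted between them.

C is a four-legged stool. The seat is a 321×298×24 mm slab whose top surface is at z = 408 mm; four round legs, each 42 mm in diameter, run from the floor (z = 0) to the underside of the seat, each leg's axis is inset half a diameter from the nearest pair of seat edges (so the leg's bounding box is flush with the corner).

The picture frame is on top of the table. Four stools sit around the table at the −y, +y, −x, +x sides.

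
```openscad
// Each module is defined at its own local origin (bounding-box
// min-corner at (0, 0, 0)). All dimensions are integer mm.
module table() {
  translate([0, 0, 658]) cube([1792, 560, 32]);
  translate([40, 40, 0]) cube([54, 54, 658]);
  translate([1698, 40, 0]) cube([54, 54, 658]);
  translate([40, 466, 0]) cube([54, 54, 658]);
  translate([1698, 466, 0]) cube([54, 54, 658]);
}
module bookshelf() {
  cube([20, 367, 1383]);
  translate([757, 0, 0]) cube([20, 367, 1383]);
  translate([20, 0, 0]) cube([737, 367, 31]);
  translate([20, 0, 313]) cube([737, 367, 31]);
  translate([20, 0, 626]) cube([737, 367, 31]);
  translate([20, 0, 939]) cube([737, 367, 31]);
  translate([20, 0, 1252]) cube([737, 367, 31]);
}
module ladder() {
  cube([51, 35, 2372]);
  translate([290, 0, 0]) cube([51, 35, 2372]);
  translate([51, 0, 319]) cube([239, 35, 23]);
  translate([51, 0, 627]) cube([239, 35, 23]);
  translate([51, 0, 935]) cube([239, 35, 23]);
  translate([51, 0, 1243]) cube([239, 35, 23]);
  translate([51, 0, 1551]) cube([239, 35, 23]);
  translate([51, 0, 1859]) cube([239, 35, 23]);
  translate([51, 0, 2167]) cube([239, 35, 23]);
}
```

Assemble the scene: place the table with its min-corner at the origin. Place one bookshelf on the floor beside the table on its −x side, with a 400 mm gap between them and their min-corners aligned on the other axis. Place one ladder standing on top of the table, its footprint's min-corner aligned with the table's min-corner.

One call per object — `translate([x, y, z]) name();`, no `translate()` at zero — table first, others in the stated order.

table();
translate([-1177, 0, 0]) bookshelf();
translate([0, 0, 690]) ladder();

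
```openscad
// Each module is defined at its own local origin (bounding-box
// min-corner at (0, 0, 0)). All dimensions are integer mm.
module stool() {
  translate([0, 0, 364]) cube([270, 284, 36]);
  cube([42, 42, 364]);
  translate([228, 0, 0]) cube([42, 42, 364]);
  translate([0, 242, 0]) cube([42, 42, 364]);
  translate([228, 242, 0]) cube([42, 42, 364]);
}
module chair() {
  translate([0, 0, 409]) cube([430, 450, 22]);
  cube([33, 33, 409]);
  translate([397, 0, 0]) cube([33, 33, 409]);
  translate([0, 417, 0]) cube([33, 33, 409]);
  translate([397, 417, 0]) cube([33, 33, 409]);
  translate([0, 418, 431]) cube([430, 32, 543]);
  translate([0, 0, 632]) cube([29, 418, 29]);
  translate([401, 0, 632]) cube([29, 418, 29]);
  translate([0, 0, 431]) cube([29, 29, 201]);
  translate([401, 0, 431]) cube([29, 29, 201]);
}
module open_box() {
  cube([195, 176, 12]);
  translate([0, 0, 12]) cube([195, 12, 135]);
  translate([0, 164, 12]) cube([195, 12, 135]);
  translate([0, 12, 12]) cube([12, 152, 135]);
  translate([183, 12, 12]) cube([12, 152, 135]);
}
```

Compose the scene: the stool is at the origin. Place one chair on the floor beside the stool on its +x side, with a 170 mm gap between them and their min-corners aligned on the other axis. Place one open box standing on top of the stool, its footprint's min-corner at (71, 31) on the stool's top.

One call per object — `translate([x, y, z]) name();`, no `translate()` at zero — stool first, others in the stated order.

stool();
translate([440, 0, 0]) chair();
translate([71, 31, 400]) open_box();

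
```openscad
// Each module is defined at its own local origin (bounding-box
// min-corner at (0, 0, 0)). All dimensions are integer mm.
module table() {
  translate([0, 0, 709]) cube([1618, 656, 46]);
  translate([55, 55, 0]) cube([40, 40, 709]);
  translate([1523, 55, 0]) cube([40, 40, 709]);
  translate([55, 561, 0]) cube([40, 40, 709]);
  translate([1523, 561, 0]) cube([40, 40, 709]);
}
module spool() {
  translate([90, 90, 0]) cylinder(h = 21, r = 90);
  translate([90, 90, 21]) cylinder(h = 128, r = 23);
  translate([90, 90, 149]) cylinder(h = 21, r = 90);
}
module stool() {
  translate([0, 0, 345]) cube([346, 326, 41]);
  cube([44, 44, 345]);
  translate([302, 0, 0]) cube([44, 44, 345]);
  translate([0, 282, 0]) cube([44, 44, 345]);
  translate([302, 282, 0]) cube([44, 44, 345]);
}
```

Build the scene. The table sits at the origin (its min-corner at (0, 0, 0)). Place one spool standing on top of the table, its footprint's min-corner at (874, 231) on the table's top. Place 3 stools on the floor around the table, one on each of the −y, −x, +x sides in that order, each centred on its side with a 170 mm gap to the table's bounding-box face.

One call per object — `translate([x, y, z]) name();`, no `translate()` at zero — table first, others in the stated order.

table();
translate([874, 231, 755]) spool();
translate([636, -496, 0]) stool();
translate([-516, 165, 0]) stool();
translate([1788, 165, 0]) stool();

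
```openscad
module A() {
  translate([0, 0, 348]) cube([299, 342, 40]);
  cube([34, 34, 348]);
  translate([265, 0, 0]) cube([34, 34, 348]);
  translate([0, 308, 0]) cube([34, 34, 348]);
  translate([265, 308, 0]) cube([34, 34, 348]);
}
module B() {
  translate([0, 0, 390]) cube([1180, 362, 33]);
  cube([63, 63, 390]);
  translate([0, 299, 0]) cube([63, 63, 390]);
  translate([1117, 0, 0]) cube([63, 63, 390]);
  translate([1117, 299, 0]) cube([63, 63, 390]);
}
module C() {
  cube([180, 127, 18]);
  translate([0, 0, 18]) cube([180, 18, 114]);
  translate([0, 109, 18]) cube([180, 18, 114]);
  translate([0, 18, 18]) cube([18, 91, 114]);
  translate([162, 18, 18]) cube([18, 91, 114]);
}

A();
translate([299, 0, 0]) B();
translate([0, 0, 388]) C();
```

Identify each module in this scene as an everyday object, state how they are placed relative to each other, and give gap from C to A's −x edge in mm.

A is a stool. B is a bench. C is an open box. The bench is against the stool's +x side, with their −y faces flush. The open box is on top of the stool. The gap from the open box to the stool's −x edge is 0 mm.

The open box's min-x is at 0; the stool's min-x is 0; gap = 0 mm.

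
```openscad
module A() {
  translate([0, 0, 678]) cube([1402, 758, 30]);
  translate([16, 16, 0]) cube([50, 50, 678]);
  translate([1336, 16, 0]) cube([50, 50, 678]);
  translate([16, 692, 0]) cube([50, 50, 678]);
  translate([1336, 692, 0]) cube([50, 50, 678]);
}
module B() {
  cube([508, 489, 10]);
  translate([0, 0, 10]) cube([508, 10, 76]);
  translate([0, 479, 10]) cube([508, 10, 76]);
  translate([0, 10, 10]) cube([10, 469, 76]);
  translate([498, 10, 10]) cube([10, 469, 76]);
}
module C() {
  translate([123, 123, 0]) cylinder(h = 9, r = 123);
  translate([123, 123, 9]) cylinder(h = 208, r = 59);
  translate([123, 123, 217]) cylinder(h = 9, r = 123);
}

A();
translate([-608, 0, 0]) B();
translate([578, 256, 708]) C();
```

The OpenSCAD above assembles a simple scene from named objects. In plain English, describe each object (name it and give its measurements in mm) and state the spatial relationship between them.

A is a rectangular dining table. The top is 1402×758×30 mm with its upper surface at z = 708 mm. It stands on four 50×50 mm square legs, each inset 16 mm from the nearest pair of top edges, running from the floor to the underside of the top.

B is an open storage box with external size 508×489×86 mm and wall thickness 10 mm (the base is also 10 mm thick). The base covers the whole footprint; the four walls stand on the base, with the y-facing walls full-width and the x-facing walls fitting between their inner faces.

C is a spool: two coaxial disc flanges of radius 123 mm and thickness 9 mm, joined by a core cylinder of radius 59 mm and height 208 mm. The lower flange rests on z = 0 and the three cylinders share a vertical axis.

The open box is on the floor beside the table on its −x side. The spool is on top of the table, centred.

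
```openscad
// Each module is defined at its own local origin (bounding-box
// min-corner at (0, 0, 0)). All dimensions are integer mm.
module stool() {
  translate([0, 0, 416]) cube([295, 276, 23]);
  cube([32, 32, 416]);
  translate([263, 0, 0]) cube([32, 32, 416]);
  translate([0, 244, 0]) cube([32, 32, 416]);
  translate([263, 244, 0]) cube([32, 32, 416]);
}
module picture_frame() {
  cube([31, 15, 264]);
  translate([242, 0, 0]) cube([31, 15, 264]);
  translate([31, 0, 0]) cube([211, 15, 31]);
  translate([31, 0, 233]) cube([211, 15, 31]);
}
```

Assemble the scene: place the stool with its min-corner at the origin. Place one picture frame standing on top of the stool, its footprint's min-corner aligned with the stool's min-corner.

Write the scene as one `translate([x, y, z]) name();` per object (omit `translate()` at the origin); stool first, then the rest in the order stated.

stool();
translate([0, 0, 439]) picture_frame();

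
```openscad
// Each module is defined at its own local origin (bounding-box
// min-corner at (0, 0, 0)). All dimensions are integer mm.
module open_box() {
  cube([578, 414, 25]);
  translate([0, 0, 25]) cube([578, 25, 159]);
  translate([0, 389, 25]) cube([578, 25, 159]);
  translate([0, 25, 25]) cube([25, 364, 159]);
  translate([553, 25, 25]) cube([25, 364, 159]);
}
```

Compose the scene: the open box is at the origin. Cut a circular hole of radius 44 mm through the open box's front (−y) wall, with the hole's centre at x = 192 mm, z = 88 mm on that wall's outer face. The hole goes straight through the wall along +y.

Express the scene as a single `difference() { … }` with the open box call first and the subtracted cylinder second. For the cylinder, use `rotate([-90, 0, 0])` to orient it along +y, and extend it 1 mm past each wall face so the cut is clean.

difference() {
  open_box();
  translate([192, -1, 88]) rotate([-90, 0, 0]) cylinder(h = 27, r = 44);
}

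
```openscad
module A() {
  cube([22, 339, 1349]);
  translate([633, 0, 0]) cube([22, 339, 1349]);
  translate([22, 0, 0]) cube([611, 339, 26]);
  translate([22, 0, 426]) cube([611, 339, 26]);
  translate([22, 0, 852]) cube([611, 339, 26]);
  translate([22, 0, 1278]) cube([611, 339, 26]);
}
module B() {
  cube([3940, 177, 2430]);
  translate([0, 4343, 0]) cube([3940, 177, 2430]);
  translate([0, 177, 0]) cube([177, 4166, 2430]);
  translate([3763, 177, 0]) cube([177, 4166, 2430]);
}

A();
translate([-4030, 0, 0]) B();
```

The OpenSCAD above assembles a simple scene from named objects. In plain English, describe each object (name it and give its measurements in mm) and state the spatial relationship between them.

A is an open bookshelf. Two side panels, each 22 mm thick, 339 mm deep and 1349 mm tall, stand 655 mm apart (outside-to-outside). Between them sit 4 shelves, each 26 mm thick and 339 mm deep, spanning the full gap between the sides. The bottom shelf rests on the floor (its underside at z = 0) and the clear gap between one shelf's top and the next shelf's underside is 400 mm.

B is the wall frame of a small rectangular building: four walls, each 2430 mm tall and 177 mm thick, enclosing a footprint 3940 mm (x) by 4520 mm (y) outside-to-outside, with no floor or roof. The front and back walls (the −y and +y sides) span the full width; the two side walls fit between them.

The house frame is on the floor beside the bookshelf on its −x side.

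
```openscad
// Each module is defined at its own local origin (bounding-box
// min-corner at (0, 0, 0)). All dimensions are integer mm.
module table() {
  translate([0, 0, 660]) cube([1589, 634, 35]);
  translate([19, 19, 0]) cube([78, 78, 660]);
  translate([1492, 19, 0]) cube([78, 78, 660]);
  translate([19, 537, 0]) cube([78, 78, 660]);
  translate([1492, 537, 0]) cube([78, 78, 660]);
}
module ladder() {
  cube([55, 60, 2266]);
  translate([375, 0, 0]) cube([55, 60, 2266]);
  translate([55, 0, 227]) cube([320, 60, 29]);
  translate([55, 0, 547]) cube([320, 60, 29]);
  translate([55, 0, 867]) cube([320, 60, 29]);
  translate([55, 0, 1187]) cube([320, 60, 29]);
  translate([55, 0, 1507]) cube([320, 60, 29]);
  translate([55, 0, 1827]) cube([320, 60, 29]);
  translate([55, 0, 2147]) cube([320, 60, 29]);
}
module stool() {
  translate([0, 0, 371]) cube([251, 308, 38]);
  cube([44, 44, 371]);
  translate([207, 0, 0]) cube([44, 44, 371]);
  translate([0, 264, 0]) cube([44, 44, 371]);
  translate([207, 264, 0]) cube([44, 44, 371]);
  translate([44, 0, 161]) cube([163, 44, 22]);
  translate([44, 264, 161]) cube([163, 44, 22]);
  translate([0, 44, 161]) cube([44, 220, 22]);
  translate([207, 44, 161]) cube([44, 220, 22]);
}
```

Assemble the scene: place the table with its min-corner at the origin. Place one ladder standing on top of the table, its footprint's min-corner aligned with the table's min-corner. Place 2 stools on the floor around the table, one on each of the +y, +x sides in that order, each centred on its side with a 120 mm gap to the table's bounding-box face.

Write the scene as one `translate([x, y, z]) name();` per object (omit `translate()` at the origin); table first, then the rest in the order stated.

table();
translate([0, 0, 695]) ladder();
translate([669, 754, 0]) stool();
translate([1709, 163, 0]) stool();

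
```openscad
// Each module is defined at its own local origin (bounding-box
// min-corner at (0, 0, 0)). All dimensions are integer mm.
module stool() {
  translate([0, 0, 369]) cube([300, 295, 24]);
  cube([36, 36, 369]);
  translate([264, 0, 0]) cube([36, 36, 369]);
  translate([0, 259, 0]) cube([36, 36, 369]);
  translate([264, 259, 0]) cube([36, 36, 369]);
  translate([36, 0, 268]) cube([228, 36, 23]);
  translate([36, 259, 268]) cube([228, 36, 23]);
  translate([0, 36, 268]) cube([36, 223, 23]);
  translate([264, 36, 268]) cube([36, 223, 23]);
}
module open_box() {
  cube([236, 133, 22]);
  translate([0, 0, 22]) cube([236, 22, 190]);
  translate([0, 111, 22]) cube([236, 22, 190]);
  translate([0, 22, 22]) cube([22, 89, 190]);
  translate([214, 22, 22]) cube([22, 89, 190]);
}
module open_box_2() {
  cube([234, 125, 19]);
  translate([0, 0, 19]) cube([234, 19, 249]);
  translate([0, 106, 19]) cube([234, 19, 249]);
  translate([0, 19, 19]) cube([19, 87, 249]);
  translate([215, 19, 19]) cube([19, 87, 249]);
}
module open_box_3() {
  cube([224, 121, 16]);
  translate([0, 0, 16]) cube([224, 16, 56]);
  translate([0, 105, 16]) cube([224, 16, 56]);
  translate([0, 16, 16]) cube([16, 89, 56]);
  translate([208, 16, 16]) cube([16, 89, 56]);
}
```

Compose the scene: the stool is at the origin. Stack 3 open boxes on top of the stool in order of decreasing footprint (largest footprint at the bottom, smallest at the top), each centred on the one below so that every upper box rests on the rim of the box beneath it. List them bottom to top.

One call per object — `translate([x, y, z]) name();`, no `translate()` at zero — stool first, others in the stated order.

stool();
translate([32, 81, 393]) open_box();
translate([33, 85, 605]) open_box_2();
translate([38, 87, 873]) open_box_3();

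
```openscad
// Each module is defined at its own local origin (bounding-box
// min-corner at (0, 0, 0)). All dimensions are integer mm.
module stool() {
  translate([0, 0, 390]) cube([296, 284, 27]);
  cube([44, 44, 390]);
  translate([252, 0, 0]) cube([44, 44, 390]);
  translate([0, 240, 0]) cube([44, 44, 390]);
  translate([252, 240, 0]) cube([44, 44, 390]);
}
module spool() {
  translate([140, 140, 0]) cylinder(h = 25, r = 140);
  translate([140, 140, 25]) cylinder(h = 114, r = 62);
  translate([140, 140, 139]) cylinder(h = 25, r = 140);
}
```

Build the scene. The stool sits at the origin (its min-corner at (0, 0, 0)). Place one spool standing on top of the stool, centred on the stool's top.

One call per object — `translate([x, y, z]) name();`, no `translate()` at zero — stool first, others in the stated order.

stool();
translate([8, 2, 417]) spool();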